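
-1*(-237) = 237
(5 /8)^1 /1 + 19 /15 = 1.89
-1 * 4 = -4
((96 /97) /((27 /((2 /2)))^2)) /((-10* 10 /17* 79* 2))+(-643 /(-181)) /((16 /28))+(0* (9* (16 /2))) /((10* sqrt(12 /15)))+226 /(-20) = -5.08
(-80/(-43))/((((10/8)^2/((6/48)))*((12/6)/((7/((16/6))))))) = 42/215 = 0.20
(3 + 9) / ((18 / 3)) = 2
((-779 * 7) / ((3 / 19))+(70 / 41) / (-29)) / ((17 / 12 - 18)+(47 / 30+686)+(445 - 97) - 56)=-2463778660 / 68699231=-35.86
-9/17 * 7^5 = -151263/17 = -8897.82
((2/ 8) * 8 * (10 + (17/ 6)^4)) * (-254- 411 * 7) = -302082011/ 648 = -466175.94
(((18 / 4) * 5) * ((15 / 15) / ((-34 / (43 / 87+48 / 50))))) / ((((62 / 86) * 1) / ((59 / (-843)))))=8024531 / 85890460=0.09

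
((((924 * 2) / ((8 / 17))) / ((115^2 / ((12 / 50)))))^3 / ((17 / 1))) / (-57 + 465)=1885937823 / 36141574462890625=0.00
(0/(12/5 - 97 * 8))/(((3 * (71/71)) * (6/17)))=0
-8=-8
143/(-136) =-143/136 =-1.05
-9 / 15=-3 / 5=-0.60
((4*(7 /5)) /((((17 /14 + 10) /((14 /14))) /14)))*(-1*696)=-3819648 /785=-4865.79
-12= -12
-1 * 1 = -1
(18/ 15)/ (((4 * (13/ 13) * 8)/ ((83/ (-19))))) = -0.16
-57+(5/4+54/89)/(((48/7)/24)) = -35957/712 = -50.50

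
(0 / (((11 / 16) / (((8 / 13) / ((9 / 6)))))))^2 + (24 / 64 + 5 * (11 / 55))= 11 / 8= 1.38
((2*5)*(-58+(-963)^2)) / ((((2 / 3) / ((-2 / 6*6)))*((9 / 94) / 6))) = -1743344680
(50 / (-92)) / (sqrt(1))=-25 / 46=-0.54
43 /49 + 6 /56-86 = -16663 /196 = -85.02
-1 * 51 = -51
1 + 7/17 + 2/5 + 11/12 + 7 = 9923/1020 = 9.73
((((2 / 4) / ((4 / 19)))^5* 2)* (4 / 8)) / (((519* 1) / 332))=205516217 / 4251648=48.34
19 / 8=2.38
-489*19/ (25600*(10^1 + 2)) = -3097/ 102400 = -0.03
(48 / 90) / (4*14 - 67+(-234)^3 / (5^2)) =-40 / 38439537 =-0.00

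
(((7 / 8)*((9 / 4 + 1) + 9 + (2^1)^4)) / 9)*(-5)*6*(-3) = 3955 / 16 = 247.19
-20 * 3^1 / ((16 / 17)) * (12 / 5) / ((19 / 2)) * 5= -1530 / 19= -80.53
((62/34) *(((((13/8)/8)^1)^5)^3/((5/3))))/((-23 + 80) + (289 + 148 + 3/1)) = 4760288050310440401/52296776959610889713113502842880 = 0.00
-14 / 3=-4.67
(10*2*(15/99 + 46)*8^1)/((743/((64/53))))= 15595520/1299507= 12.00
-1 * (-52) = 52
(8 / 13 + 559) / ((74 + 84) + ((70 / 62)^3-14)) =216729525 / 56326127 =3.85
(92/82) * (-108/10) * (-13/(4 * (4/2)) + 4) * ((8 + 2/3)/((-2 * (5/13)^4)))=1460295369/256250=5698.71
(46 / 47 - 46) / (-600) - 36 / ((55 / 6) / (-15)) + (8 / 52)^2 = 773353211 / 13105950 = 59.01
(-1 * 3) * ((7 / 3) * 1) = -7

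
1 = 1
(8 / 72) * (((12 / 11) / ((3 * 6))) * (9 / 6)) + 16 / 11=1.46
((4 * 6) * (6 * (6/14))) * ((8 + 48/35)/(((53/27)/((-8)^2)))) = 244850688/12985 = 18856.43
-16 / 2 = -8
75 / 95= 15 / 19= 0.79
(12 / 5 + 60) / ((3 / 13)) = 1352 / 5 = 270.40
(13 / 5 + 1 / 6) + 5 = 7.77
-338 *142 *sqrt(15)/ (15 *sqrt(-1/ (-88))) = -116252.09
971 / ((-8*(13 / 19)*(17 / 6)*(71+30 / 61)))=-3376167 / 3855124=-0.88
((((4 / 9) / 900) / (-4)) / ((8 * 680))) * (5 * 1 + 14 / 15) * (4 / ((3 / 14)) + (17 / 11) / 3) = -18779 / 7270560000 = -0.00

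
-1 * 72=-72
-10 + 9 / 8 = -71 / 8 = -8.88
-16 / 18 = -8 / 9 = -0.89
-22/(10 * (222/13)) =-143/1110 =-0.13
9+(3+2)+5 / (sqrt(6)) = 5* sqrt(6) / 6+14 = 16.04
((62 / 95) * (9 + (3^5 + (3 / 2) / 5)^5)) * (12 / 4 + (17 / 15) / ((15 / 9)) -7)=-219356410532685462189 / 118750000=-1847211878169.98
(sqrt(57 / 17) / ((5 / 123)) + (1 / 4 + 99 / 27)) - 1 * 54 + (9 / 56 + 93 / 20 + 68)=19091 / 840 + 123 * sqrt(969) / 85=67.77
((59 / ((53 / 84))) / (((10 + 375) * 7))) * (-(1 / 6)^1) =-118 / 20405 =-0.01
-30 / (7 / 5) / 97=-150 / 679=-0.22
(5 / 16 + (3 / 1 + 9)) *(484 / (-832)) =-23837 / 3328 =-7.16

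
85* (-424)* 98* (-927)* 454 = 1486436787360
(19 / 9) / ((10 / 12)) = 38 / 15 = 2.53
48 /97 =0.49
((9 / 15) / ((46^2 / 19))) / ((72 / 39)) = 0.00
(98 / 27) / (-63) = -14 / 243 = -0.06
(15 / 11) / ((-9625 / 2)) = -6 / 21175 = -0.00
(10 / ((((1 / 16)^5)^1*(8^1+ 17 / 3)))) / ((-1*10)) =-3145728 / 41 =-76725.07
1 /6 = 0.17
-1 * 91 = -91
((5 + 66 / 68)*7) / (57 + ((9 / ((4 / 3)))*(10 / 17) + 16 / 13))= 18473 / 27493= 0.67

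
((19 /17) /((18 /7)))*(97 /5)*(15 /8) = 12901 /816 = 15.81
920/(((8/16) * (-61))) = -1840/61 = -30.16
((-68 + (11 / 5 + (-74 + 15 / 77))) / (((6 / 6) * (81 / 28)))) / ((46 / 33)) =-34.62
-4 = -4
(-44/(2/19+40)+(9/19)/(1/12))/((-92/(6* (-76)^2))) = -5047312/2921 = -1727.94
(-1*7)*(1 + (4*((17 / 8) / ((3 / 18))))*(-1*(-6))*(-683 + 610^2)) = -795575221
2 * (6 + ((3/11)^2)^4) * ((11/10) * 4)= 5144639388/97435855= 52.80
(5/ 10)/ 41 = 0.01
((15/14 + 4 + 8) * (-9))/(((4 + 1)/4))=-3294/35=-94.11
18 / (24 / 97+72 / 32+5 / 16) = 27936 / 4361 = 6.41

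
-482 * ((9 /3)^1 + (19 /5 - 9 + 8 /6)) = 6266 /15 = 417.73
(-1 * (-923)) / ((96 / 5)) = 4615 / 96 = 48.07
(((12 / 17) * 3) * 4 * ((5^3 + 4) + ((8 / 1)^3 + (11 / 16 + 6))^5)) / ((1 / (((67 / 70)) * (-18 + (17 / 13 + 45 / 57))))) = -1665058847422242043922517 / 343982080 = -4840539505494710.78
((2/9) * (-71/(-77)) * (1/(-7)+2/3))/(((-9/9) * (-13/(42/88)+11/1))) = 142/21483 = 0.01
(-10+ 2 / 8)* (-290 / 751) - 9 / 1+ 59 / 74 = -123311 / 27787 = -4.44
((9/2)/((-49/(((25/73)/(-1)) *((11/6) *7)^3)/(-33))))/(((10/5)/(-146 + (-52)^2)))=-3277021825/1168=-2805669.37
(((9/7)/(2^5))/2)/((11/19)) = 171/4928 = 0.03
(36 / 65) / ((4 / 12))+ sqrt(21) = 108 / 65+ sqrt(21) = 6.24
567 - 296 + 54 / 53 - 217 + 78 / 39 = 3022 / 53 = 57.02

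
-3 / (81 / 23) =-23 / 27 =-0.85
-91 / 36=-2.53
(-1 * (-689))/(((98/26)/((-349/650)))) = -240461/2450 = -98.15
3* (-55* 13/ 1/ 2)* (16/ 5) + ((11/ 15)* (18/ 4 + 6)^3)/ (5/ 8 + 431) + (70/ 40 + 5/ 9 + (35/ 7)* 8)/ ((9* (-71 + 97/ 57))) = -1684236540607/ 491016600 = -3430.10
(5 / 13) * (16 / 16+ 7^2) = 250 / 13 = 19.23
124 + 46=170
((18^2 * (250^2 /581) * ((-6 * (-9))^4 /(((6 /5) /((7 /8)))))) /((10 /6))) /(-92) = -2690420062500 /1909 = -1409334762.96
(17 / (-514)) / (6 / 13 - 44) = 0.00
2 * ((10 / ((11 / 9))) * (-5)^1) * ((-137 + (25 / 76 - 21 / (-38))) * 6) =13965750 / 209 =66821.77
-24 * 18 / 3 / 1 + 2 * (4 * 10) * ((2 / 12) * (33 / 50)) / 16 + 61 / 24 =-140.91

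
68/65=1.05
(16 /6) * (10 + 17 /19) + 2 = 590 /19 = 31.05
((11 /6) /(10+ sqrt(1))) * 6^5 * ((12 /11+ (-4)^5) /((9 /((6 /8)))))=-1215216 /11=-110474.18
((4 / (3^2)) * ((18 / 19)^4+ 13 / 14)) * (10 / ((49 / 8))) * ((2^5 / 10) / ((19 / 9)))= 1619884544 / 849301957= 1.91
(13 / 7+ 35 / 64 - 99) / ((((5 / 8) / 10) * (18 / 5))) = -72125 / 168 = -429.32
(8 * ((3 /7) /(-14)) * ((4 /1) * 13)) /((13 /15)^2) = -10800 /637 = -16.95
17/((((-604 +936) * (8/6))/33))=1683/1328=1.27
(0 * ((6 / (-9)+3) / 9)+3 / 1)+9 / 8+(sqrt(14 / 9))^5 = 196 * sqrt(14) / 243+33 / 8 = 7.14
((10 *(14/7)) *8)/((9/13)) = 2080/9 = 231.11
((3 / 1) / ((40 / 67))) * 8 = 201 / 5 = 40.20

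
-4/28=-1/7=-0.14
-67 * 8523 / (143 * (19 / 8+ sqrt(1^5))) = -507592 / 429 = -1183.20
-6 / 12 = -1 / 2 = -0.50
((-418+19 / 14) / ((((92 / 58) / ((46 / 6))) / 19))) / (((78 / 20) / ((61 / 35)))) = -196052963 / 11466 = -17098.64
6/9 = 2/3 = 0.67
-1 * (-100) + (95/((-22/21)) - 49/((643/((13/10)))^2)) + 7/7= 4692555059/454793900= 10.32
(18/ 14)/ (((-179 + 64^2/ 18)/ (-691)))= -55971/ 3059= -18.30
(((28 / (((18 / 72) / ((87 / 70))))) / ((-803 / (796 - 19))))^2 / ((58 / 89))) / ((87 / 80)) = 82532169216 / 3224045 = 25598.95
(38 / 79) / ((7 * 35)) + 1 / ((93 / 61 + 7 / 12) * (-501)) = 5069258 / 4987415755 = 0.00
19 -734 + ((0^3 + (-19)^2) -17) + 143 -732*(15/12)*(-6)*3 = 16242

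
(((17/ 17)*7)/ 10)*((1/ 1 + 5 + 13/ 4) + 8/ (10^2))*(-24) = -19593/ 125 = -156.74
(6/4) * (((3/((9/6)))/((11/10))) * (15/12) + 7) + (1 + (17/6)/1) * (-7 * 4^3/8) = -6625/33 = -200.76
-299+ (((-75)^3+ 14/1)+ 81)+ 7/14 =-844157/2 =-422078.50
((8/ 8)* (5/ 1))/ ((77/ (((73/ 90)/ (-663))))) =-73/ 918918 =-0.00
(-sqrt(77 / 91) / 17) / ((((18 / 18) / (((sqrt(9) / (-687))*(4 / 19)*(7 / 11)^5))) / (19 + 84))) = 0.00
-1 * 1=-1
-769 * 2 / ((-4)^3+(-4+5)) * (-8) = -12304 / 63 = -195.30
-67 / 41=-1.63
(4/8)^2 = 1/4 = 0.25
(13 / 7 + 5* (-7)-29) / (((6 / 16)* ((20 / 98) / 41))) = -33292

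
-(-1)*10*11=110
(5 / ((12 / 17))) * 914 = 38845 / 6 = 6474.17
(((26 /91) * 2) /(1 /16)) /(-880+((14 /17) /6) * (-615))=-1088 /114765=-0.01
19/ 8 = 2.38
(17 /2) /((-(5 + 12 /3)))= -17 /18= -0.94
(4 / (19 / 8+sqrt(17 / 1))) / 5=-608 / 3635+256 *sqrt(17) / 3635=0.12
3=3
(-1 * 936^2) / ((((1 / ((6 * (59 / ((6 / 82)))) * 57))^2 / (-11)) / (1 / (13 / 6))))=338246818289183232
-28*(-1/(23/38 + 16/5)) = 5320/723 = 7.36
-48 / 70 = -24 / 35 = -0.69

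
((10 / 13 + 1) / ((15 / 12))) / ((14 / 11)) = 506 / 455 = 1.11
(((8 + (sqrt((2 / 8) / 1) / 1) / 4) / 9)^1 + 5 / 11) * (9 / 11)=1075 / 968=1.11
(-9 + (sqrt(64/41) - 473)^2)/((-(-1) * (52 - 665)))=-9172584/25133 + 7568 * sqrt(41)/25133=-363.03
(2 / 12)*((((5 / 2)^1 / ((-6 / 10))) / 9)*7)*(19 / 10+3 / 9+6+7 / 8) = -38255 / 7776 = -4.92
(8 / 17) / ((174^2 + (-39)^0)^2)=0.00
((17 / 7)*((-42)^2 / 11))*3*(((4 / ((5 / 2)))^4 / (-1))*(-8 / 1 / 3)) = 140378112 / 6875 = 20418.63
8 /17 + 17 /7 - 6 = -369 /119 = -3.10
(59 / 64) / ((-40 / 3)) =-177 / 2560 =-0.07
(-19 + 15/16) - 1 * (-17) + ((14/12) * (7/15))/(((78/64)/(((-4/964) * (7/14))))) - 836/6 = -950104187/6767280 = -140.40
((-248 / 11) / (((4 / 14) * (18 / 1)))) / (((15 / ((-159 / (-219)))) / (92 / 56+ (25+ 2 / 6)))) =-169229 / 29565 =-5.72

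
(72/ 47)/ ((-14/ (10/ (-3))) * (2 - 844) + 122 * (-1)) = -90/ 214931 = -0.00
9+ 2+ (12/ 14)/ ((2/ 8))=101/ 7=14.43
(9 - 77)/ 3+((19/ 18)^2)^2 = -2249135/ 104976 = -21.43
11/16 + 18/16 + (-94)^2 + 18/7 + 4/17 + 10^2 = 17022939/1904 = 8940.62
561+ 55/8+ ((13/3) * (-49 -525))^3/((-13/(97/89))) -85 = 24801860795045/19224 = 1290150894.46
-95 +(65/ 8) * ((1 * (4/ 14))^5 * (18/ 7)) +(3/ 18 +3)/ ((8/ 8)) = -64796519/ 705894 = -91.79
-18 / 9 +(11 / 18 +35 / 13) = 305 / 234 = 1.30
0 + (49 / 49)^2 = 1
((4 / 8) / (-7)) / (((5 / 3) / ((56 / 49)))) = -12 / 245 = -0.05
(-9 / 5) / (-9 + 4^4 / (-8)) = 9 / 205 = 0.04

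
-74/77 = -0.96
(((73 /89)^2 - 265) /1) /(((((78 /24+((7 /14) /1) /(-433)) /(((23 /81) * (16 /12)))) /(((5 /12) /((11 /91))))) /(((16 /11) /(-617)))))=202398723304960 /808599998872017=0.25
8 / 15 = 0.53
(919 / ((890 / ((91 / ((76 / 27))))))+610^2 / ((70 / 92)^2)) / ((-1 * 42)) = -2130401597327 / 139203120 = -15304.27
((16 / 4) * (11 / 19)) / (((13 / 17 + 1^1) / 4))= 1496 / 285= 5.25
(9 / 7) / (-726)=-3 / 1694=-0.00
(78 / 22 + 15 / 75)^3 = 52.54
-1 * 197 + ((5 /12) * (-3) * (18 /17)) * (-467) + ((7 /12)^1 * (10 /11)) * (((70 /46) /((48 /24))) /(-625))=543329317 /1290300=421.09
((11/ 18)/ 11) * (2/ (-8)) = -1/ 72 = -0.01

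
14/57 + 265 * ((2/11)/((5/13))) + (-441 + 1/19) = -197774/627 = -315.43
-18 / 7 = -2.57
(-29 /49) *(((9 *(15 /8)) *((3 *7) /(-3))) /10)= 783 /112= 6.99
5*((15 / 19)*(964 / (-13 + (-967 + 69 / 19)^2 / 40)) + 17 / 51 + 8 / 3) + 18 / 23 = 15.95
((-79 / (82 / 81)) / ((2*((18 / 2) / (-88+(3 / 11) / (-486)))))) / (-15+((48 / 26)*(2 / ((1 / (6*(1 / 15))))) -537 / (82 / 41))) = -805255295 / 595260468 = -1.35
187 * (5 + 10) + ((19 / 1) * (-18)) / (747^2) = 173912767 / 62001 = 2805.00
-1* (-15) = 15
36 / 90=2 / 5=0.40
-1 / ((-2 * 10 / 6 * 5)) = 3 / 50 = 0.06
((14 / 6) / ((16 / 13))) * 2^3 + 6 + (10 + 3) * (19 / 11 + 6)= 8027 / 66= 121.62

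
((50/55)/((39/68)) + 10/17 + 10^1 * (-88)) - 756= -11915498/7293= -1633.83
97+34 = 131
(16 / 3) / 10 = 0.53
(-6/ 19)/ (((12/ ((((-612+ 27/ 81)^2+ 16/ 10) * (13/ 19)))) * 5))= -218870561/ 162450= -1347.31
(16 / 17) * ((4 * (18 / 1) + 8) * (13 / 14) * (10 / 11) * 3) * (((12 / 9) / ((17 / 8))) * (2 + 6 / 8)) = 665600 / 2023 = 329.02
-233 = -233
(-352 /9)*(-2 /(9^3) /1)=704 /6561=0.11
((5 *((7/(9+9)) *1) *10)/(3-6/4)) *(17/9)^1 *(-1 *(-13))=318.31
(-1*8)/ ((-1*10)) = 4/ 5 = 0.80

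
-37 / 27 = -1.37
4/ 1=4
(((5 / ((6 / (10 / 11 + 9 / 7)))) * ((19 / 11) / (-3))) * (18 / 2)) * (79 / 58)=-1268345 / 98252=-12.91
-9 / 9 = -1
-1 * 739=-739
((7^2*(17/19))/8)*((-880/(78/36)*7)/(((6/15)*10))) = -962115/247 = -3895.20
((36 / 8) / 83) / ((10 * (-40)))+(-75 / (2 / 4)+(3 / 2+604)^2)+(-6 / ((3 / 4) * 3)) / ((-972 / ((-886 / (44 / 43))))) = 195135395357629 / 532461600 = 366477.87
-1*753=-753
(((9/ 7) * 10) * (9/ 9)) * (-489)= -44010/ 7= -6287.14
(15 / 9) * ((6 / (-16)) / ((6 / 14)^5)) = -84035 / 1944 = -43.23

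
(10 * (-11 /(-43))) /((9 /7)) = 770 /387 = 1.99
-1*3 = -3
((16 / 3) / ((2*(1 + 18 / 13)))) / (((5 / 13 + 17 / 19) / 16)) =102752 / 7347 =13.99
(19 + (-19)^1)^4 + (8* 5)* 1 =40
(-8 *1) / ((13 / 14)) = -8.62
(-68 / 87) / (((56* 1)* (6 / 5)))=-85 / 7308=-0.01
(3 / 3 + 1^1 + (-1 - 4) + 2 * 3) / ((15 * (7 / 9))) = 9 / 35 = 0.26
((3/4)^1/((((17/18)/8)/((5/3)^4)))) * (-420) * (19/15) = -1330000/51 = -26078.43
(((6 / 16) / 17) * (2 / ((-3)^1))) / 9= -0.00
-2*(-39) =78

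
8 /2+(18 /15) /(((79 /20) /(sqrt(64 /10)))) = 4.77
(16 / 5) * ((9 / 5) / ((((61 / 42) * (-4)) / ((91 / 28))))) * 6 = -29484 / 1525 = -19.33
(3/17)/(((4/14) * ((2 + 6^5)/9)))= 189/264452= 0.00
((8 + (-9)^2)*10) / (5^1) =178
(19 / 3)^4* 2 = 3217.80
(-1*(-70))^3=343000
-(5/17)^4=-625/83521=-0.01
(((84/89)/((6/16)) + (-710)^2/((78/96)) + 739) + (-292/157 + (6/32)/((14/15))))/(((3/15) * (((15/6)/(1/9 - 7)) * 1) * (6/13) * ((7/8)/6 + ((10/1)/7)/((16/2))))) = -783526401399299/13707513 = -57160361.72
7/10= 0.70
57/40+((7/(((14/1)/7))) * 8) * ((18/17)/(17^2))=300201/196520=1.53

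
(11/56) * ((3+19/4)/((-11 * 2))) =-31/448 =-0.07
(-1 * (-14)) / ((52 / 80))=280 / 13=21.54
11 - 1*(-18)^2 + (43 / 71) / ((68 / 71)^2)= -1444259 / 4624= -312.34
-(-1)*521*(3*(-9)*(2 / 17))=-28134 / 17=-1654.94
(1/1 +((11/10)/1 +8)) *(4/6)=101/15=6.73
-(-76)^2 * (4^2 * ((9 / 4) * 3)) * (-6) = 3742848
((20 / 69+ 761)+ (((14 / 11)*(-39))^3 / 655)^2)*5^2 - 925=1866104996648775224 / 2097721324149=889586.70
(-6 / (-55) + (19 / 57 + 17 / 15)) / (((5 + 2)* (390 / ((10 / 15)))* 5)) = 4 / 51975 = 0.00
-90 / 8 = -45 / 4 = -11.25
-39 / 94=-0.41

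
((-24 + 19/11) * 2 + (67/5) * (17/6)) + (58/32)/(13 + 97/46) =-237013/36696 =-6.46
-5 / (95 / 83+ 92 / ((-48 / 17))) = 4980 / 31313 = 0.16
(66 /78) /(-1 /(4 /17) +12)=44 /403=0.11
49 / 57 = 0.86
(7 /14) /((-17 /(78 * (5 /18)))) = -65 /102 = -0.64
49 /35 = 7 /5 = 1.40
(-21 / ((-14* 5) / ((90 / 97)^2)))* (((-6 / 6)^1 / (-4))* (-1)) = -0.06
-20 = -20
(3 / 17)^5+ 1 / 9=0.11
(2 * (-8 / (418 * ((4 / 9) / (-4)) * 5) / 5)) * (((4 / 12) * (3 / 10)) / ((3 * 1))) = 12 / 26125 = 0.00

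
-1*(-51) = 51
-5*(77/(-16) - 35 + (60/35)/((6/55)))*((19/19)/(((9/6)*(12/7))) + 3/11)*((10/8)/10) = 1767845/177408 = 9.96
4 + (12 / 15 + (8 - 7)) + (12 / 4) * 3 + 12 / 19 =1466 / 95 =15.43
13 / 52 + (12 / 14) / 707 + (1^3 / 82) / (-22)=1118937 / 4463998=0.25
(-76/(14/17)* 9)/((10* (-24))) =969/280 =3.46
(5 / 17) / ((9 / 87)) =145 / 51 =2.84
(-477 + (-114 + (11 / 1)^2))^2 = 220900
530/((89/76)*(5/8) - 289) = -322240/175267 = -1.84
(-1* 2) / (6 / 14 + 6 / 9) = -42 / 23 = -1.83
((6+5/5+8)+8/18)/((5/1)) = 139/45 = 3.09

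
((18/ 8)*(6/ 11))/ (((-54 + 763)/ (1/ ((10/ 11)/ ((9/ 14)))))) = 243/ 198520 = 0.00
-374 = -374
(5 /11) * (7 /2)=35 /22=1.59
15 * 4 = 60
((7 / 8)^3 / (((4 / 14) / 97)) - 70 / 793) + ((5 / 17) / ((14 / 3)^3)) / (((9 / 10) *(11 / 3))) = 11841477506181 / 52084544512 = 227.35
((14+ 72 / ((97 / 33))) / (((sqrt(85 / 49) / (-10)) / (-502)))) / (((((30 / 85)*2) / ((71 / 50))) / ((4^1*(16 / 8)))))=1863221192*sqrt(85) / 7275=2361244.07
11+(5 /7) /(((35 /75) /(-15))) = -11.96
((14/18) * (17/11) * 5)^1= 595/99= 6.01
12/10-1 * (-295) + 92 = 1941/5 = 388.20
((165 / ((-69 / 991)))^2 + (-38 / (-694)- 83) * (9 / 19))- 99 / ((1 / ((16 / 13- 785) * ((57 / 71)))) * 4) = 72513203852453635 / 12876577324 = 5631403.60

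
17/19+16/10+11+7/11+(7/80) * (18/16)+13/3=7448909/401280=18.56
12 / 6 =2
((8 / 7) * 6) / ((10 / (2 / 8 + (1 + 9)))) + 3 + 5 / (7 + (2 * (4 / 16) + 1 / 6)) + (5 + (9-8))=13428 / 805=16.68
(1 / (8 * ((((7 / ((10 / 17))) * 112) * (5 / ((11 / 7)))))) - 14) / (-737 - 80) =5224565 / 304891328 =0.02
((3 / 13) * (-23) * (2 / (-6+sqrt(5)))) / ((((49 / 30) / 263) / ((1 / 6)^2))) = 12.61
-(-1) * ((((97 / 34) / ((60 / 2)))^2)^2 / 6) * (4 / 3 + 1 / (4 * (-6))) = 2744407711 / 155870231040000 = 0.00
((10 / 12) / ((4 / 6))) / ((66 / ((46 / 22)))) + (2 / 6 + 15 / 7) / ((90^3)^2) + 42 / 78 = 0.58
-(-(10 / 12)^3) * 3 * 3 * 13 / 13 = 125 / 24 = 5.21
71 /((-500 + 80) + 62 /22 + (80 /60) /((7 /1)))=-0.17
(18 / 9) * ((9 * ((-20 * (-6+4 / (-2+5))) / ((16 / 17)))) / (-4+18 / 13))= -1365 / 2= -682.50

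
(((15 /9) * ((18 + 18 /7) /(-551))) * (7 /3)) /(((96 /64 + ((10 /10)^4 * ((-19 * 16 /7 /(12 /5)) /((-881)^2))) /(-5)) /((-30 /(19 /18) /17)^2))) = -152092783987200 /562186426139861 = -0.27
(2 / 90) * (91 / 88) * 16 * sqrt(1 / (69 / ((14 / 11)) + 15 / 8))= 0.05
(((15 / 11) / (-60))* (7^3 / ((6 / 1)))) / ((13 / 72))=-1029 / 143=-7.20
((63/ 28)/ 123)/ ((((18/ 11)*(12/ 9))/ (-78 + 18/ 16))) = -165/ 256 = -0.64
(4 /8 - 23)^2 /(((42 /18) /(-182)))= -39487.50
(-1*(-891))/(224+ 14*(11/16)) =2376/623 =3.81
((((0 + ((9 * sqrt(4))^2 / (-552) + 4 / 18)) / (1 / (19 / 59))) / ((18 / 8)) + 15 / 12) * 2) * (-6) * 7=-3686431 / 36639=-100.61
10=10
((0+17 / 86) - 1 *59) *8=-20228 / 43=-470.42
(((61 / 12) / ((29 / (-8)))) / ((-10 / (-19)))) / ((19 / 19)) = -1159 / 435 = -2.66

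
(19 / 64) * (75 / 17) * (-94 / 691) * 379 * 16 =-25383525 / 23494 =-1080.43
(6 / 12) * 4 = 2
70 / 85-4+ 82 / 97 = -3844 / 1649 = -2.33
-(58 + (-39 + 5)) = -24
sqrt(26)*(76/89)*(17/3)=1292*sqrt(26)/267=24.67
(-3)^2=9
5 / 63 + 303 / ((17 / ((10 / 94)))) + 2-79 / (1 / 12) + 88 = -43089706 / 50337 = -856.02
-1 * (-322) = 322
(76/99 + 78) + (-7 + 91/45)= 36526/495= 73.79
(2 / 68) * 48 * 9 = 216 / 17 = 12.71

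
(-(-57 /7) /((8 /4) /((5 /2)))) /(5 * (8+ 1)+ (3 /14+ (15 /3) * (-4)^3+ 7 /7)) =-285 /7666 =-0.04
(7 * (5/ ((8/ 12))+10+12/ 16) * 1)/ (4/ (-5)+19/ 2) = 14.68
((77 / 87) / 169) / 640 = 77 / 9409920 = 0.00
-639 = -639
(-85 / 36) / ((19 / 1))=-85 / 684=-0.12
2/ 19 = 0.11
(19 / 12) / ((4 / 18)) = 57 / 8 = 7.12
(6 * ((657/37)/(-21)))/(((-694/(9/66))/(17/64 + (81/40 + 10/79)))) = 0.00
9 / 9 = 1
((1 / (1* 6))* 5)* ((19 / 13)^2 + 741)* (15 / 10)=313975 / 338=928.92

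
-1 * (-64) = 64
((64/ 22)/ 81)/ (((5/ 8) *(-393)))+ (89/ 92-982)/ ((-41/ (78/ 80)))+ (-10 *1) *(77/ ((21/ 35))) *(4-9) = 340241688015979/ 52832593440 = 6440.00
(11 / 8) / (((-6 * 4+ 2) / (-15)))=15 / 16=0.94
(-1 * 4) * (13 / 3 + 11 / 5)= -392 / 15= -26.13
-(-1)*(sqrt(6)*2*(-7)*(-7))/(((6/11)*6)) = 539*sqrt(6)/18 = 73.35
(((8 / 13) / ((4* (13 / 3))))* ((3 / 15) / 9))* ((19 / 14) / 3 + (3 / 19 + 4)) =283 / 77805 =0.00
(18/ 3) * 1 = 6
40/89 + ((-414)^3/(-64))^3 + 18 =62104506593220576311927/45568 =1362897353257122900.10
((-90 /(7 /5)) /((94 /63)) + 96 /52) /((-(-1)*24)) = -8399 /4888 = -1.72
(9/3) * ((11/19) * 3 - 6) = -243/19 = -12.79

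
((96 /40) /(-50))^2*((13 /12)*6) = 234 /15625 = 0.01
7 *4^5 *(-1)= -7168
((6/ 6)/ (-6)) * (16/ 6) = -4/ 9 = -0.44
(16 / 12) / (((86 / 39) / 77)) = 46.56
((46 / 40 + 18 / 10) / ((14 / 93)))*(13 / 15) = 23777 / 1400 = 16.98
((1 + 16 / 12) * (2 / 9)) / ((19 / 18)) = 28 / 57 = 0.49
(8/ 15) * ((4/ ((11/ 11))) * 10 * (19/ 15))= 1216/ 45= 27.02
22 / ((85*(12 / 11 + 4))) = 121 / 2380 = 0.05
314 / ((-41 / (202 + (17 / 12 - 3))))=-377585 / 246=-1534.90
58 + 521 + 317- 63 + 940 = 1773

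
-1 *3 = -3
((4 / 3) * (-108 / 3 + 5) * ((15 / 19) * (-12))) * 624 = 4642560 / 19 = 244345.26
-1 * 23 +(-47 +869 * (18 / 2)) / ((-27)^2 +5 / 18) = -12.34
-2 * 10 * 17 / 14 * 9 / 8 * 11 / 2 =-8415 / 56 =-150.27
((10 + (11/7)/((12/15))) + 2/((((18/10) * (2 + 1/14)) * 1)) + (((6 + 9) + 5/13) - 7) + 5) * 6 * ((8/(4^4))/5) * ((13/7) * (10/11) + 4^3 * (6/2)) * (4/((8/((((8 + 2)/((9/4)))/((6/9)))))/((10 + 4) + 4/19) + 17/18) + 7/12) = 455541874225759/541918016640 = 840.61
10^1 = 10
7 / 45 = 0.16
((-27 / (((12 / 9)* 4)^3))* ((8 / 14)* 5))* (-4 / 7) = 3645 / 12544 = 0.29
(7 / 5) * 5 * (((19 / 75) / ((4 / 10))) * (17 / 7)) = 323 / 30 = 10.77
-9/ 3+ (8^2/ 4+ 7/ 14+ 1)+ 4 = 37/ 2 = 18.50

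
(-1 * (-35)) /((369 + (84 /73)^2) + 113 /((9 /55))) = 1678635 /50880848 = 0.03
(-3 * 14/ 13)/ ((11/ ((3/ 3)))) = -42/ 143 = -0.29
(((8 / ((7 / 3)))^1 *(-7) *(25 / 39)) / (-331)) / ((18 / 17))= 1700 / 38727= 0.04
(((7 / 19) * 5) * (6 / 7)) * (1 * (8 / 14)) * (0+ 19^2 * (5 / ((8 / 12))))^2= 46298250 / 7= 6614035.71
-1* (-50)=50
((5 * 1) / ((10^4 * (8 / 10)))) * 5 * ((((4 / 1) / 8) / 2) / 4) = 1 / 5120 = 0.00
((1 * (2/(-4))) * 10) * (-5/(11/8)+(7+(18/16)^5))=-9309775/360448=-25.83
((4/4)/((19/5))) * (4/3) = 20/57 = 0.35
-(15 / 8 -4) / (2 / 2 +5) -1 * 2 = -79 / 48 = -1.65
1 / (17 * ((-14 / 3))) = -3 / 238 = -0.01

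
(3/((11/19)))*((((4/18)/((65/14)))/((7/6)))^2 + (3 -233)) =-166168034/139425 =-1191.81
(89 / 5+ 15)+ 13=229 / 5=45.80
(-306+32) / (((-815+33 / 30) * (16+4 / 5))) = 3425 / 170919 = 0.02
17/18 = 0.94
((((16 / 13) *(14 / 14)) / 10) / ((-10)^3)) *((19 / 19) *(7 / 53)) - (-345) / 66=49521721 / 9473750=5.23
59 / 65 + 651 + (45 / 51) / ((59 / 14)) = 652.12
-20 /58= -10 /29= -0.34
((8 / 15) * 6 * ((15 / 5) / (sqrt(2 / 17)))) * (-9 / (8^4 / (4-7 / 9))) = -87 * sqrt(34) / 2560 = -0.20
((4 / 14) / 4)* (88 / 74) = 22 / 259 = 0.08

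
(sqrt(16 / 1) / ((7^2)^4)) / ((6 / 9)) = 0.00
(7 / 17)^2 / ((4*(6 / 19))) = 931 / 6936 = 0.13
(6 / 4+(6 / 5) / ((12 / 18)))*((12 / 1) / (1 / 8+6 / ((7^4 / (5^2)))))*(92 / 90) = 19438496 / 90025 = 215.92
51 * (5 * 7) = 1785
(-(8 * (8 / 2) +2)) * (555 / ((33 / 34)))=-213860 / 11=-19441.82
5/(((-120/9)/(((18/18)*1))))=-0.38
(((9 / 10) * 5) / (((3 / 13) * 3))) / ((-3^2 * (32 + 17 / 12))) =-26 / 1203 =-0.02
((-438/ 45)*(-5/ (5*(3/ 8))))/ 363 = 1168/ 16335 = 0.07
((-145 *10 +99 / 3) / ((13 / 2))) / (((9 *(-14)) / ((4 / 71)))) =436 / 4473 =0.10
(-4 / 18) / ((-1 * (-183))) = -2 / 1647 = -0.00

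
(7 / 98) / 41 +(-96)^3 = -507838463 / 574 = -884736.00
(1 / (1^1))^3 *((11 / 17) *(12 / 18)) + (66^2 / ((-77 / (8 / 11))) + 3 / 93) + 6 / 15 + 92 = 2861969 / 55335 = 51.72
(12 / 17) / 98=6 / 833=0.01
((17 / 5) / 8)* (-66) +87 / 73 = -39213 / 1460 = -26.86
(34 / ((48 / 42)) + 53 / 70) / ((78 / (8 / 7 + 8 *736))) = 22008463 / 9555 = 2303.35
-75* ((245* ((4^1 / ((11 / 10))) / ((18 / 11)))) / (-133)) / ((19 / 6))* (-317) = -11095000 / 361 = -30734.07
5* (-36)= -180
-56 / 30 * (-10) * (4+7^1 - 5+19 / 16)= 134.17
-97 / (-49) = 97 / 49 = 1.98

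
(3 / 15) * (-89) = -89 / 5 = -17.80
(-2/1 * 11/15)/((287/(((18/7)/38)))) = -66/190855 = -0.00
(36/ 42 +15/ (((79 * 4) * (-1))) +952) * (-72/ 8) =-18968535/ 2212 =-8575.29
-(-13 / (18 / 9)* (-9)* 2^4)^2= -876096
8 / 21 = 0.38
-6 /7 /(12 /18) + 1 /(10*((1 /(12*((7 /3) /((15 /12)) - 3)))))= -2.65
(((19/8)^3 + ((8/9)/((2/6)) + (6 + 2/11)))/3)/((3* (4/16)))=375851/38016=9.89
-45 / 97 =-0.46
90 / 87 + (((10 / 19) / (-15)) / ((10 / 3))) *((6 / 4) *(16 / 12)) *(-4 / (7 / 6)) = 21342 / 19285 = 1.11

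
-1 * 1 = -1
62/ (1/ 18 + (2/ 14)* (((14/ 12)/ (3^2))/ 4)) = 13392/ 13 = 1030.15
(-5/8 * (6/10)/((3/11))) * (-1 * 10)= 55/4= 13.75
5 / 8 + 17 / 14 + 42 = 2455 / 56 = 43.84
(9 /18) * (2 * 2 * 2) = 4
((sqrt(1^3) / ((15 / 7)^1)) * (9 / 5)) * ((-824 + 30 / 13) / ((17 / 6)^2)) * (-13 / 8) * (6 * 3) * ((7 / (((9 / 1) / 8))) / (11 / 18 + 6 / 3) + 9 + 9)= 17406938556 / 339575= 51260.95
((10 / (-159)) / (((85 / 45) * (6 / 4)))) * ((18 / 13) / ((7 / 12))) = -4320 / 81991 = -0.05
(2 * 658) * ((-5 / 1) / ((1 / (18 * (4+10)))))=-1658160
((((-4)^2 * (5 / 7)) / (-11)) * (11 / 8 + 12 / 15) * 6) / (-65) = 1044 / 5005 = 0.21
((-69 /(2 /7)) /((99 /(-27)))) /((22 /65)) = 94185 /484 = 194.60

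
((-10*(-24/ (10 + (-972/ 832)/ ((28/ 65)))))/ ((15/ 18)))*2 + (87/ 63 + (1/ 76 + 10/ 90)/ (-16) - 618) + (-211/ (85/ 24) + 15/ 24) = -2536579493243/ 4252127040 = -596.54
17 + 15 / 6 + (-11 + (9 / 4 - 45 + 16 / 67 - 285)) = -85495 / 268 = -319.01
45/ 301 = 0.15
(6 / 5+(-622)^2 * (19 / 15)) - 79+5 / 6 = 4899761 / 10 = 489976.10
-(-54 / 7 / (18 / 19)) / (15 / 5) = 19 / 7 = 2.71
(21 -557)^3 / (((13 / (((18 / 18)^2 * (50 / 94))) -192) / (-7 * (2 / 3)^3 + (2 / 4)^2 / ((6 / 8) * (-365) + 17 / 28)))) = -51548011180400 / 27031617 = -1906952.56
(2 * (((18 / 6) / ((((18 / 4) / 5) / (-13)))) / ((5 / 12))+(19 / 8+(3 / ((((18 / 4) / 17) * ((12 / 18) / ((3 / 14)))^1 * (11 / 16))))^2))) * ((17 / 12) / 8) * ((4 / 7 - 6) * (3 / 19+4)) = 1561714265 / 2656192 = 587.95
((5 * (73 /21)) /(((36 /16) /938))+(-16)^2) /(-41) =-202552 /1107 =-182.97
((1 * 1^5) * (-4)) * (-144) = 576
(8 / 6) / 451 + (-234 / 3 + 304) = 305782 / 1353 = 226.00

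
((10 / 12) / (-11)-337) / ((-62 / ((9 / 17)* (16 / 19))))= 266964 / 110143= 2.42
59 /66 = 0.89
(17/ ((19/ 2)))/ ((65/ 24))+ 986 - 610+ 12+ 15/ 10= 963697/ 2470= 390.16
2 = 2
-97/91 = -1.07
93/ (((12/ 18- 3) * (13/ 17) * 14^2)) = -0.27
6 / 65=0.09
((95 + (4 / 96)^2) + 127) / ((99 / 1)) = 127873 / 57024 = 2.24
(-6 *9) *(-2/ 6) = 18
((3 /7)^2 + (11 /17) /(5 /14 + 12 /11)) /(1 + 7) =117125 /1486072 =0.08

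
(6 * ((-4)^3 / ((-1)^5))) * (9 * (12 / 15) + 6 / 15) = 14592 / 5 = 2918.40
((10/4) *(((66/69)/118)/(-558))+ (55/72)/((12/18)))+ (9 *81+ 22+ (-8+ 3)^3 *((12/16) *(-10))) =10235279483/6057648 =1689.65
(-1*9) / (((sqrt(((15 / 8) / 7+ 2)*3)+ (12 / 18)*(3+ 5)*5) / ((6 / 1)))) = -725760 / 354971+ 972*sqrt(5334) / 354971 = -1.84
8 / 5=1.60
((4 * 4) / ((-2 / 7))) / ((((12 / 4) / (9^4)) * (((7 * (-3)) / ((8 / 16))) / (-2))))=-5832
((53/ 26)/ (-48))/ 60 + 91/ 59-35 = -33.46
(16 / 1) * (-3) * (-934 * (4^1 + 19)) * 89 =91771104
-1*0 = 0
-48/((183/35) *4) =-140/61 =-2.30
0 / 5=0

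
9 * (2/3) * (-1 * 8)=-48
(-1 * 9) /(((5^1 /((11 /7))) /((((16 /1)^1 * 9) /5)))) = -14256 /175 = -81.46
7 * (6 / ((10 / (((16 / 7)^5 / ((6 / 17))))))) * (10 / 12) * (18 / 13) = 26738688 / 31213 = 856.65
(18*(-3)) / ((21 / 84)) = -216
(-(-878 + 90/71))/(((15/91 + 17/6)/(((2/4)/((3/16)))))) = 90633088/116227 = 779.79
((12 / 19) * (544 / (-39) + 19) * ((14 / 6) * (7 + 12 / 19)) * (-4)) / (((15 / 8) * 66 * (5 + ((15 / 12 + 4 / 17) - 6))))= -174040832 / 45996093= -3.78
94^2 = 8836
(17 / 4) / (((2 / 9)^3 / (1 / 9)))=1377 / 32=43.03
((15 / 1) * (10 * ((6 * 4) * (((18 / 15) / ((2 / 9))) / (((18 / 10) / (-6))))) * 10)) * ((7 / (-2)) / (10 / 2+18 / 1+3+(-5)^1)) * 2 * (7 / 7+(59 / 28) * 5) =17442000 / 7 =2491714.29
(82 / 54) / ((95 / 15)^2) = 41 / 1083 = 0.04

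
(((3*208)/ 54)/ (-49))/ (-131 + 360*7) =-0.00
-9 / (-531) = 1 / 59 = 0.02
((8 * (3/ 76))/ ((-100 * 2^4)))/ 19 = -3/ 288800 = -0.00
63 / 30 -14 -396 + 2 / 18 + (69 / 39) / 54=-715612 / 1755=-407.76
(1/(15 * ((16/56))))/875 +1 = 3751/3750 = 1.00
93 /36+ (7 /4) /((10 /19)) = 709 /120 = 5.91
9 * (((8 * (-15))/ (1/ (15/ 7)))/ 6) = -2700/ 7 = -385.71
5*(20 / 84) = 25 / 21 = 1.19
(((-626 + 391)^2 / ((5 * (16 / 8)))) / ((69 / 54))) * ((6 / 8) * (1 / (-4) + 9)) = 10437525 / 368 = 28362.84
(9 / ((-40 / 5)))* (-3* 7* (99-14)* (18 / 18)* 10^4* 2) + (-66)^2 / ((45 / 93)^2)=1004527624 / 25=40181104.96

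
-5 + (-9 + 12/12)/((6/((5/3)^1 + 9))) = -173/9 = -19.22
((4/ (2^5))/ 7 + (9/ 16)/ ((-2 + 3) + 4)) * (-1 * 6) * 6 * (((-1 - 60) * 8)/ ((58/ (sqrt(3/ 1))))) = 40077 * sqrt(3)/ 1015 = 68.39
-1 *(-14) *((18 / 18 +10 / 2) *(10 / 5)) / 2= 84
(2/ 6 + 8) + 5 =40/ 3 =13.33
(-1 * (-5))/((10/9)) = 9/2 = 4.50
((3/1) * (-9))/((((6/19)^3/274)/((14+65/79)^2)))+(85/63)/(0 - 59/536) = -4789474048353191/92791188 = -51615612.99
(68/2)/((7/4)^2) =544/49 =11.10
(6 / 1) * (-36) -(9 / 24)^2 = -13833 / 64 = -216.14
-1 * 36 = -36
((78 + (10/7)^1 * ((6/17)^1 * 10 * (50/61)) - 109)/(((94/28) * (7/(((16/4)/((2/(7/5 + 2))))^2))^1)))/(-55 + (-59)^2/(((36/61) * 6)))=-5729171904/100576295225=-0.06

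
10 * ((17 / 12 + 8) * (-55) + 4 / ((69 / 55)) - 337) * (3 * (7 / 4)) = -8227695 / 184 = -44715.73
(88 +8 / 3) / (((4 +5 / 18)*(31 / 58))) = 94656 / 2387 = 39.65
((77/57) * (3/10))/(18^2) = 77/61560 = 0.00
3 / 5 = 0.60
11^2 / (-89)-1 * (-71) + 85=13763 / 89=154.64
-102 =-102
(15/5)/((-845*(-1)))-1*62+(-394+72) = -324477/845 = -384.00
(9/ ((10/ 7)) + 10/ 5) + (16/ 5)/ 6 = 53/ 6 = 8.83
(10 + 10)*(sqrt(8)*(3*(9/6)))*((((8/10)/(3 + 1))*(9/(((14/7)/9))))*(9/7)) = 13122*sqrt(2)/7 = 2651.04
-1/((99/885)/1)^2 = -87025/1089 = -79.91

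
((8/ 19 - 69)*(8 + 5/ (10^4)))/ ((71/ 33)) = -688026999/ 2698000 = -255.01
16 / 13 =1.23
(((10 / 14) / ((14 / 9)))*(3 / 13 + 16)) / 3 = 3165 / 1274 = 2.48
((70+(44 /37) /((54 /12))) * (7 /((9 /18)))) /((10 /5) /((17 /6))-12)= -1392181 /15984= -87.10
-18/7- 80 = -82.57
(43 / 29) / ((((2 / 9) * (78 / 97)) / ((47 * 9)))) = 5292999 / 1508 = 3509.95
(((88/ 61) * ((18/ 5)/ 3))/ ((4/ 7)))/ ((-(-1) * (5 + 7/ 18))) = 16632/ 29585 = 0.56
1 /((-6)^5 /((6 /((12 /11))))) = -11 /15552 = -0.00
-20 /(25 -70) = 4 /9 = 0.44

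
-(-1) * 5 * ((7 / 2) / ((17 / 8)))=140 / 17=8.24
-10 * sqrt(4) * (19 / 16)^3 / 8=-4.19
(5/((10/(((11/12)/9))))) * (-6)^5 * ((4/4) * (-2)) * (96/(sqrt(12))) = 12672 * sqrt(3) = 21948.55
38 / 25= 1.52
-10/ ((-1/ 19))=190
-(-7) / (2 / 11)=77 / 2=38.50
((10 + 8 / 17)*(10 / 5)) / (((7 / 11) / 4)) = 15664 / 119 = 131.63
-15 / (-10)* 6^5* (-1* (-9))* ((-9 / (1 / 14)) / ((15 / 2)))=-8817984 / 5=-1763596.80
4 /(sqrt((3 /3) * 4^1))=2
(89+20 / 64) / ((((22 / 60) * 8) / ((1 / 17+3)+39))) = 1393275 / 1088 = 1280.58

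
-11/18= -0.61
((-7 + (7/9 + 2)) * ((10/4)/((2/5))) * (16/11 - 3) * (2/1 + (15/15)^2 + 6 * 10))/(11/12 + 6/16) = 678300/341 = 1989.15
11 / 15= 0.73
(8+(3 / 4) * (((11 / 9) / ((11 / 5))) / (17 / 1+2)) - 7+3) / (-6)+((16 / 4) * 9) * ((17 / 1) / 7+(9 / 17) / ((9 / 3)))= 93.11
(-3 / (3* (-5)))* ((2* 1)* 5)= 2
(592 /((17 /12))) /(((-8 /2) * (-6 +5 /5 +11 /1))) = -296 /17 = -17.41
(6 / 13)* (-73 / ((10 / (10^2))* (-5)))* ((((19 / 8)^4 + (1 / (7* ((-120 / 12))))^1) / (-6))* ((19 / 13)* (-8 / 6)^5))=2199.75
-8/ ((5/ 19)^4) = -1042568/ 625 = -1668.11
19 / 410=0.05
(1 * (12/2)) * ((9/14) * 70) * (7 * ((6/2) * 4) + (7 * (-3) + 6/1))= 18630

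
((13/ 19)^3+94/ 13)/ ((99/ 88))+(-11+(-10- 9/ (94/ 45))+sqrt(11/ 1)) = -1402827773/ 75435282+sqrt(11) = -15.28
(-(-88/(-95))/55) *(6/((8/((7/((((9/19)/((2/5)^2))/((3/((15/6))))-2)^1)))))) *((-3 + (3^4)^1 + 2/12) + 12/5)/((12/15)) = -33838/1775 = -19.06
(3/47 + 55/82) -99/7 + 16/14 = -47271/3854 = -12.27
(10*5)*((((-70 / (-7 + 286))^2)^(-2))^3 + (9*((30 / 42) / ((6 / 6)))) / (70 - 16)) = 667377709729519547843299993123 / 830477232060000000000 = 803607472.87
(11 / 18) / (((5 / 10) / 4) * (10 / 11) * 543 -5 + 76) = 242 / 52551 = 0.00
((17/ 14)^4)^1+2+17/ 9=6.06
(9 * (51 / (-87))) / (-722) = 153 / 20938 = 0.01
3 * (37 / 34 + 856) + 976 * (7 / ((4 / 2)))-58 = 201595 / 34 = 5929.26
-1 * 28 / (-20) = 7 / 5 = 1.40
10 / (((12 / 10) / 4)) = 100 / 3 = 33.33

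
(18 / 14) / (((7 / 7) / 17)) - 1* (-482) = 3527 / 7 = 503.86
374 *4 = 1496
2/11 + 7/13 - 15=-2042/143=-14.28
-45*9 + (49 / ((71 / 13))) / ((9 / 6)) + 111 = -61348 / 213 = -288.02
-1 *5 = -5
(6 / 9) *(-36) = -24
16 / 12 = 4 / 3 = 1.33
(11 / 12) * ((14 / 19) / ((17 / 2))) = 0.08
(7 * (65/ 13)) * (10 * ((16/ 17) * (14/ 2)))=39200/ 17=2305.88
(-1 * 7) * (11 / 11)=-7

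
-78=-78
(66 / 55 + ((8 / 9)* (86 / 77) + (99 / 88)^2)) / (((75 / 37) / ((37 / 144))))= 1049936753 / 2395008000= 0.44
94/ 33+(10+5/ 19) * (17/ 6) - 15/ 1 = 21227/ 1254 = 16.93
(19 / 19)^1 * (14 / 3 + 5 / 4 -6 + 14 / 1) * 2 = 167 / 6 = 27.83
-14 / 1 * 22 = -308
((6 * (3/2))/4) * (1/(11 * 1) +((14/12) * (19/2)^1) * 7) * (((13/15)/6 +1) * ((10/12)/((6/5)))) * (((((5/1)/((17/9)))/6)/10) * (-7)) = -36962065/861696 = -42.89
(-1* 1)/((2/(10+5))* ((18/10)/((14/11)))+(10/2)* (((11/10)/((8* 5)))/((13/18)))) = -18200/6897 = -2.64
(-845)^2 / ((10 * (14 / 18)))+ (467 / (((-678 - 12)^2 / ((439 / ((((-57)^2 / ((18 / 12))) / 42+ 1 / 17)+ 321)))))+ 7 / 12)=91803.80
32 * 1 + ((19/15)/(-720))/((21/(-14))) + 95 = 2057419/16200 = 127.00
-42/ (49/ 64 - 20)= 2688/ 1231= 2.18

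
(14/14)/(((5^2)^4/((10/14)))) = 1/546875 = 0.00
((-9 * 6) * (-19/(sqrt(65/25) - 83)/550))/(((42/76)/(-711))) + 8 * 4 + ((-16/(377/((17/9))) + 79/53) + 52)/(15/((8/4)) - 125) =61.03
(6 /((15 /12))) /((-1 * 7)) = -24 /35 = -0.69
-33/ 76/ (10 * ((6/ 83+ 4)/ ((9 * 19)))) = -24651/ 13520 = -1.82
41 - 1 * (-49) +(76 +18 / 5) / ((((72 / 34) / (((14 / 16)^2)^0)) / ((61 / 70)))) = 122.76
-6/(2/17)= -51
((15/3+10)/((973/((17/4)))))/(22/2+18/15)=1275/237412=0.01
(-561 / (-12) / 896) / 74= 187 / 265216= 0.00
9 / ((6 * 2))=3 / 4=0.75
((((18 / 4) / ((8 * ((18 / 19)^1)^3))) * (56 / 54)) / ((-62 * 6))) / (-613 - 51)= 48013 / 17286607872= 0.00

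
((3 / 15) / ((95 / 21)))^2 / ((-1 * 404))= -441 / 91152500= -0.00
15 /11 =1.36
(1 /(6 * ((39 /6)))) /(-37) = -1 /1443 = -0.00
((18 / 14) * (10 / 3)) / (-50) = -3 / 35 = -0.09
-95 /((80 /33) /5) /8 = -3135 /128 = -24.49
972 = 972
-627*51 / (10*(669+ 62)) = -1881 / 430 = -4.37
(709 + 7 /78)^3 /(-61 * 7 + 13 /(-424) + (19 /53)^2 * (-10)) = -475268639461978861 /570952078047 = -832414.24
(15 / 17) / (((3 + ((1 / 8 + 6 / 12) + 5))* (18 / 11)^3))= 6655 / 285039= 0.02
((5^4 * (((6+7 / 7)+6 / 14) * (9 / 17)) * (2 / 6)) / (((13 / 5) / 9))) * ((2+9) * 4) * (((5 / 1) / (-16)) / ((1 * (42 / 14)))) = -1546875 / 119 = -12998.95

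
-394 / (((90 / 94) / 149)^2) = -19322551546 / 2025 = -9542000.76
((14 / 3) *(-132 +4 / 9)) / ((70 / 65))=-15392 / 27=-570.07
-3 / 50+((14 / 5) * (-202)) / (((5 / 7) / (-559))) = 885277 / 2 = 442638.50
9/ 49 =0.18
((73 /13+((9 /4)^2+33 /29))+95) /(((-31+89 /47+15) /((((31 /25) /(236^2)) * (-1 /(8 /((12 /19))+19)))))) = 938764041 /176336098016000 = 0.00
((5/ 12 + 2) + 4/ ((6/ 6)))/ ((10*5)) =0.13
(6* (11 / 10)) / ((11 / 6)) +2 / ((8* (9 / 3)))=221 / 60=3.68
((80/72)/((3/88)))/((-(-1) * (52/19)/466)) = 1947880/351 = 5549.52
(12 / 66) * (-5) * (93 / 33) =-310 / 121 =-2.56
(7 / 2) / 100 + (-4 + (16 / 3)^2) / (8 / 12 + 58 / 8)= 35599 / 11400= 3.12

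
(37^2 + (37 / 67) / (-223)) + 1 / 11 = 225011053 / 164351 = 1369.09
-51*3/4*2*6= -459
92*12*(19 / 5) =20976 / 5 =4195.20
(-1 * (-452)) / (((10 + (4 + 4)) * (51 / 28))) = 6328 / 459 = 13.79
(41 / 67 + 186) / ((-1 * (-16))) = 12503 / 1072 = 11.66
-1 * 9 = -9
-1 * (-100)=100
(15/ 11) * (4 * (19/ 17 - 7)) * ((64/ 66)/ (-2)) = 32000/ 2057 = 15.56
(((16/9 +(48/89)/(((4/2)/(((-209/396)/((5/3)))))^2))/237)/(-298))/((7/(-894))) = 143483/44295300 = 0.00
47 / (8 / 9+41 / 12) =1692 / 155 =10.92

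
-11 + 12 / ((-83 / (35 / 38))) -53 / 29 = -12.96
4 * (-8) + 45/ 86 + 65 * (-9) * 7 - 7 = -355479/ 86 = -4133.48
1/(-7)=-1/7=-0.14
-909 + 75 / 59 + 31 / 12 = -905.15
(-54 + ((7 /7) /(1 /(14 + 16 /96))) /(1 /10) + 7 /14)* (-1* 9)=-1587 /2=-793.50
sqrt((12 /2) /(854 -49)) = sqrt(4830) /805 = 0.09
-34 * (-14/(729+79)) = 119/202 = 0.59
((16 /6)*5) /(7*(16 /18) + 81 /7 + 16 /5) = 4200 /6613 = 0.64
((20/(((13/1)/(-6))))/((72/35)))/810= -35/6318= -0.01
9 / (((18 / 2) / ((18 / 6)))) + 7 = 10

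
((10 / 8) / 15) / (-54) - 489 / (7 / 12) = -3802471 / 4536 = -838.29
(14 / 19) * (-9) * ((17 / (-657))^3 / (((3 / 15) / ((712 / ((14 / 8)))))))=139922240 / 598697163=0.23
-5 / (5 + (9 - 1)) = -5 / 13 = -0.38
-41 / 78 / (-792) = 41 / 61776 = 0.00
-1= -1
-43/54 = -0.80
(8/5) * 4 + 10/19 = 658/95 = 6.93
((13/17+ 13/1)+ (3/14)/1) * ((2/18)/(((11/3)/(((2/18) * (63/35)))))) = 1109/13090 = 0.08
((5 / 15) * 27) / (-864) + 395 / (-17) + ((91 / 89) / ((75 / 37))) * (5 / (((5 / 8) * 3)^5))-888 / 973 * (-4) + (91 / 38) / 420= -198612006741773257 / 10195367899500000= -19.48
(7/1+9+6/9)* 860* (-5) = -215000/3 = -71666.67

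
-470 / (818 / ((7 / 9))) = -1645 / 3681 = -0.45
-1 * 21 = -21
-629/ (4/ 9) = -5661/ 4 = -1415.25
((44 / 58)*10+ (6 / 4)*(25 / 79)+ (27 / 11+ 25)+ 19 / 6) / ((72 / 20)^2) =73112075 / 24495372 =2.98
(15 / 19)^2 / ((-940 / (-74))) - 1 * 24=-812751 / 33934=-23.95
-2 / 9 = -0.22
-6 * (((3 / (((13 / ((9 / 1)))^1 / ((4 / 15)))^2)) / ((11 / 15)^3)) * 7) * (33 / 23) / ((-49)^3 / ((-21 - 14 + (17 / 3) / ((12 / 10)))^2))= 962361000 / 7904785889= 0.12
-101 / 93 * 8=-808 / 93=-8.69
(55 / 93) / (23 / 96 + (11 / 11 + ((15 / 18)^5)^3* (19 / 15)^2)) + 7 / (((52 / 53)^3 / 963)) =176913361875032472063987 / 24785172797960589248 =7137.87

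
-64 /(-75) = 64 /75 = 0.85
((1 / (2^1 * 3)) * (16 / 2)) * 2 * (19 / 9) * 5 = 760 / 27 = 28.15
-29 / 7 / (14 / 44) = -638 / 49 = -13.02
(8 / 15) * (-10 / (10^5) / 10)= -1 / 187500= -0.00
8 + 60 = 68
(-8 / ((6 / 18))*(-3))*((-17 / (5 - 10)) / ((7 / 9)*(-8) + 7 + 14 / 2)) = 31.47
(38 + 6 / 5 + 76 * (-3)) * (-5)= 944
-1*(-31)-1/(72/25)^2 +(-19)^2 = 2031503/5184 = 391.88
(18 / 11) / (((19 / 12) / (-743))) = -160488 / 209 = -767.89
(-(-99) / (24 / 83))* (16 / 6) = 913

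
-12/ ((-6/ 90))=180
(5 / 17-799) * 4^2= -217248 / 17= -12779.29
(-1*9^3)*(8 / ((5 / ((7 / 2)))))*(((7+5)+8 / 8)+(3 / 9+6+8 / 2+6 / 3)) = -517104 / 5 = -103420.80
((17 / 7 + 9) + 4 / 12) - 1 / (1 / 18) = -131 / 21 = -6.24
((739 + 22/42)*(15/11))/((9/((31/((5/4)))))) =2778.82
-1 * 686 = -686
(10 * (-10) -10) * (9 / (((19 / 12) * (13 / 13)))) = -11880 / 19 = -625.26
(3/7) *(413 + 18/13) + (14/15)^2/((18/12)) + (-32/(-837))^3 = 237685451783933/1334005975575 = 178.17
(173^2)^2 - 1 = 895745040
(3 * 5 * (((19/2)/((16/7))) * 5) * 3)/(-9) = -3325/32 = -103.91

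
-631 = -631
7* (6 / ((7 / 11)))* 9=594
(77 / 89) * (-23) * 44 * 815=-63508060 / 89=-713573.71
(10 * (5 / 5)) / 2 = 5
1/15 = 0.07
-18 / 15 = -6 / 5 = -1.20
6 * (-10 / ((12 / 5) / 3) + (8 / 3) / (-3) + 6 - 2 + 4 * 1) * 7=-679 / 3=-226.33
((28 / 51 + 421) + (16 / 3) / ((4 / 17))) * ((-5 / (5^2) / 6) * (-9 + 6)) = 4531 / 102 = 44.42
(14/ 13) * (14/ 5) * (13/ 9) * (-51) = -222.13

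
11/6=1.83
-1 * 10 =-10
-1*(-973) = 973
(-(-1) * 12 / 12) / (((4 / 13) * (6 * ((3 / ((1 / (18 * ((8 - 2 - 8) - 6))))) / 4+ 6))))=-13 / 2448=-0.01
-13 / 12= -1.08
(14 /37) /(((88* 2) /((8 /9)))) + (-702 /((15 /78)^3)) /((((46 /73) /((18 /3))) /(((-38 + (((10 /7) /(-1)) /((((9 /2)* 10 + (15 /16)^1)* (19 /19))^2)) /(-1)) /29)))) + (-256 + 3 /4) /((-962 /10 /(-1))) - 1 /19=31226998657942525839139 /25356535476772500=1231516.77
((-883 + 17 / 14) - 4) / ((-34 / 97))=1202897 / 476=2527.09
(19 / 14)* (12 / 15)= 38 / 35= 1.09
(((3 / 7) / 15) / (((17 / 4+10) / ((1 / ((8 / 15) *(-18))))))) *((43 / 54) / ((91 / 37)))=-1591 / 23528232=-0.00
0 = 0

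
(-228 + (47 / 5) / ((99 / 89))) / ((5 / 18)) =-790.38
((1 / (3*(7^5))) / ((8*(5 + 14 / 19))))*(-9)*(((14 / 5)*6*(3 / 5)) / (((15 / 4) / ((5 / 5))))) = -342 / 32713625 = -0.00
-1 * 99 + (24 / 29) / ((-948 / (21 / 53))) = -12020919 / 121423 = -99.00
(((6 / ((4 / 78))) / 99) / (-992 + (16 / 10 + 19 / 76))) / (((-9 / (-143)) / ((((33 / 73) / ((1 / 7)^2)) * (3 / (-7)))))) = 37180 / 206517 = 0.18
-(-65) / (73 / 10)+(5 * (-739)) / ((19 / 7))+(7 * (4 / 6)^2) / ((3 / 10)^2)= -1317.84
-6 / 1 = -6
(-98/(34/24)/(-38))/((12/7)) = 343/323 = 1.06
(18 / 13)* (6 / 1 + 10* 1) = 288 / 13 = 22.15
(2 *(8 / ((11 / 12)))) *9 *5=8640 / 11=785.45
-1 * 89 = -89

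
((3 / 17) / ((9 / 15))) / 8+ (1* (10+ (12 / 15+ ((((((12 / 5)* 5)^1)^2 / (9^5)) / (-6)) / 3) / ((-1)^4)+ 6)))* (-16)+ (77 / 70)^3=-267.43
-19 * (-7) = 133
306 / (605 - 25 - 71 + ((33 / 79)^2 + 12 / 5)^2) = 148984059825 / 251046907147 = 0.59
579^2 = 335241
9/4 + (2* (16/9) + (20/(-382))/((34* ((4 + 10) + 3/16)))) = 154044541/26534484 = 5.81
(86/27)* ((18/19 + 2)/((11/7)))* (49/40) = 206486/28215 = 7.32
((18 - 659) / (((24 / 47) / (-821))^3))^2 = 1356319948642666103623505826305929 / 191102976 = 7097325102057364630593224.00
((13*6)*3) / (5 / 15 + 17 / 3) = 39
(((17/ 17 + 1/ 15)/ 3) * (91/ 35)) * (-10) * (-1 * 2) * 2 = 1664/ 45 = 36.98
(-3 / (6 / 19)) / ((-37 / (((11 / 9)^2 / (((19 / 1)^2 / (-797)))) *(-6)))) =5.08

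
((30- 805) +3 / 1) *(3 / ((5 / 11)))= -25476 / 5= -5095.20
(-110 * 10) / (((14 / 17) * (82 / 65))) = -303875 / 287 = -1058.80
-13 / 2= -6.50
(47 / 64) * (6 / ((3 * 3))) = 47 / 96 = 0.49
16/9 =1.78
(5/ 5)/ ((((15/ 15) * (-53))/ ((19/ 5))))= -19/ 265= -0.07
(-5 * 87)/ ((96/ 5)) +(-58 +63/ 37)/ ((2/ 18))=-626729/ 1184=-529.33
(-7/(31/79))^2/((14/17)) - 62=623515/1922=324.41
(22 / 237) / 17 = 22 / 4029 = 0.01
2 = 2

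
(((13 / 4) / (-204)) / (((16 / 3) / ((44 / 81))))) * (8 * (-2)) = 143 / 5508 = 0.03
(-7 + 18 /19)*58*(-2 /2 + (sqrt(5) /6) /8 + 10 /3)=-46690 /57- 3335*sqrt(5) /456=-835.48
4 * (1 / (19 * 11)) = 4 / 209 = 0.02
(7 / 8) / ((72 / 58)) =203 / 288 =0.70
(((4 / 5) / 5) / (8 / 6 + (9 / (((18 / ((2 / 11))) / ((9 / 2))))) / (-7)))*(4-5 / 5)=5544 / 14725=0.38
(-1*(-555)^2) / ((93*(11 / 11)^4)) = -102675 / 31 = -3312.10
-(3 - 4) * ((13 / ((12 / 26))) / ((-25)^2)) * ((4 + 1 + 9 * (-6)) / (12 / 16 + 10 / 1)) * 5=-16562 / 16125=-1.03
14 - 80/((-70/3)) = 122/7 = 17.43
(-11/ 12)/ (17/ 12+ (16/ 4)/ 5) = -55/ 133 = -0.41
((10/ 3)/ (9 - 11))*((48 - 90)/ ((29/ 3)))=210/ 29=7.24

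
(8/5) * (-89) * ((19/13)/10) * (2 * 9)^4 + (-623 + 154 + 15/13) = -2185260.66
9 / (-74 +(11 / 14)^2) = -1764 / 14383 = -0.12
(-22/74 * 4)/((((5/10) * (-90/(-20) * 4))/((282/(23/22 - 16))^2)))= -85184/1813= -46.99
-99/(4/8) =-198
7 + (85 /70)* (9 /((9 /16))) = 26.43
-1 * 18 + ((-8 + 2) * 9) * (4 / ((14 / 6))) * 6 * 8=-31230 / 7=-4461.43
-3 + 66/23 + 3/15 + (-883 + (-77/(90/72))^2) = 1674187/575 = 2911.63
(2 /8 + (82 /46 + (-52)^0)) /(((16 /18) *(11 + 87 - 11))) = 837 /21344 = 0.04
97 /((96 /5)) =485 /96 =5.05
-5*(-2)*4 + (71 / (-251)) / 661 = 6636369 / 165911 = 40.00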